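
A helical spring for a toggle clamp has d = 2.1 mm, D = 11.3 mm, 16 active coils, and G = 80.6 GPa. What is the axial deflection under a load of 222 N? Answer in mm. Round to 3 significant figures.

k = Gd⁴/(8D³N_a) = (80.6×10³)(2.1⁴)/(8·11.3³·16) = 8.4872 N/mm
δ = F/k = 222 / 8.4872 = 26.157 mm

26.2 mm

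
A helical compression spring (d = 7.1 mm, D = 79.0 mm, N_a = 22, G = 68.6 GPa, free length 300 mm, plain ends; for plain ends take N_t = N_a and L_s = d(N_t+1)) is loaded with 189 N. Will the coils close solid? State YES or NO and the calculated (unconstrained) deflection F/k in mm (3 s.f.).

k = Gd⁴/(8D³N_a) = (68.6×10³)(7.1⁴)/(8·79.0³·22) = 2.0089 N/mm
N_t = 22; L_s = 7.1·23 = 163.3 mm; δ_solid = L₀ − L_s = 300 − 163.3 = 136.7 mm
δ = F/k = 189/2.0089 = 94.08 mm
δ < δ_solid → spring does not go solid

NO, δ = 94.1 mm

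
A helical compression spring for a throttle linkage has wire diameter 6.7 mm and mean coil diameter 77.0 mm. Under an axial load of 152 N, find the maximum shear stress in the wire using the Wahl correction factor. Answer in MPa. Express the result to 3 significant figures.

Spring index C = D/d = 77.0/6.7 = 11.4925
K_W = (4C−1)/(4C−4) + 0.615/C = 44.970/41.970 + 0.0535 = 1.1250
τ₀ = 8FD/(πd³) = 8·152·77.0/(π·6.7³) = 93632/944.87 = 99.095 MPa
τ_max = K·τ₀ = 1.1250 × 99.095 = 111.48 MPa

111 MPa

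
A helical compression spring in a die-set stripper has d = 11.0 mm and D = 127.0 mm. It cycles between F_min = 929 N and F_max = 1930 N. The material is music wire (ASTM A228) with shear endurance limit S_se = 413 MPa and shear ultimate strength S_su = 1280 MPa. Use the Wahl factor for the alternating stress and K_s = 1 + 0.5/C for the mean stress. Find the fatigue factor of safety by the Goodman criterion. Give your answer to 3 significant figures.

C = D/d = 127.0/11.0 = 11.5455; K_W = (4C−1)/(4C−4)+0.615/C = 1.1244; K_s = 1+0.5/C = 1.0433
F_a = (F_max−F_min)/2 = 500.5 N; F_m = (F_max+F_min)/2 = 1429.5 N
τ_a = K_W·8F_aD/(πd³) = 1.1244 × 121.61 = 136.74 MPa
τ_m = K_s·8F_mD/(πd³) = 1.0433 × 347.34 = 362.38 MPa
Goodman: 1/n_f = τ_a/S_se + τ_m/S_su = 136.74/413 + 362.38/1280 = 0.33108 + 0.28311 = 0.61419
n_f = 1/0.61419 = 1.628

1.63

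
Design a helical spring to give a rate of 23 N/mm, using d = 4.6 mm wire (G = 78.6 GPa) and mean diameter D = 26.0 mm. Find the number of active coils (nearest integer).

N_a = Gd⁴/(8D³k) = (78.6×10³ × 4.6⁴)/(8 × 26.0³ × 23)
    = 3.51928e+07 / 3.23398e+06 = 10.88 → 11 coils

11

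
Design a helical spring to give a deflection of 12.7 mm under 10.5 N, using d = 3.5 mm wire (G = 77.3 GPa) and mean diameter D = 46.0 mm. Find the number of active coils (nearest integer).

18

Required rate k = F/δ = 10.5/12.7 = 0.82677 N/mm
N_a = Gd⁴/(8D³k) = (77.3×10³ × 3.5⁴)/(8 × 46.0³ × 0.82677)
    = 1.15998e+07 / 643797 = 18.02 → 18 coils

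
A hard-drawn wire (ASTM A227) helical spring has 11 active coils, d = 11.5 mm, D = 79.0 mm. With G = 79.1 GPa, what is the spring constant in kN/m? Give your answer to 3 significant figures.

k = Gd⁴/(8D³N_a) = (79.1×10³ × 11.5⁴) / (8 × 79.0³ × 11)
  = 1.38346e+09 / 4.33874e+07 = 31.886 N/mm

31.9 kN/m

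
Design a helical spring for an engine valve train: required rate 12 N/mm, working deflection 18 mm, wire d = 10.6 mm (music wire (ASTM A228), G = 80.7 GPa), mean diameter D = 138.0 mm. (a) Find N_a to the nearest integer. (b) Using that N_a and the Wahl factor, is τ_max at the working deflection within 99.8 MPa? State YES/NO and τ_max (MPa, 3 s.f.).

N_a = Gd⁴/(8D³k) = (80.7×10³)(10.6⁴)/(8·138.0³·12) = 4.038 → N_a = 4
Actual rate k = Gd⁴/(8D³·4) = 12.115 N/mm
Working load F = kδ = 12.115·18 = 218.06 N
C = 138.0/10.6 = 13.0189; K_W = (4C−1)/(4C−4)+0.615/C = 1.1096
τ_max = K_W·8FD/(πd³) = 1.1096·64.34 = 71.395 MPa
τ_max ≤ 99.8 MPa → acceptable

(a) 4 coils; (b) YES, τ_max = 71.4 MPa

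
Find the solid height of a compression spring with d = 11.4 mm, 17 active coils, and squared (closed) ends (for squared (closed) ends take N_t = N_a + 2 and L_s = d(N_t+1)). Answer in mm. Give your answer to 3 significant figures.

228 mm

squared (closed) ends: N_t = N_a + 2 = 17 + 2 = 19
L_s = d·(N_t+1) = 11.4 × 20 = 228 mm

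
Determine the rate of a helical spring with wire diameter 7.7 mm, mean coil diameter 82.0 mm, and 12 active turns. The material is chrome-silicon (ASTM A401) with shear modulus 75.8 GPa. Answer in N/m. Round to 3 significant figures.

k = Gd⁴/(8D³N_a) = (75.8×10³ × 7.7⁴) / (8 × 82.0³ × 12)
  = 2.6646e+08 / 5.29313e+07 = 5.0341 N/mm = 5034.1 N/m

5030 N/m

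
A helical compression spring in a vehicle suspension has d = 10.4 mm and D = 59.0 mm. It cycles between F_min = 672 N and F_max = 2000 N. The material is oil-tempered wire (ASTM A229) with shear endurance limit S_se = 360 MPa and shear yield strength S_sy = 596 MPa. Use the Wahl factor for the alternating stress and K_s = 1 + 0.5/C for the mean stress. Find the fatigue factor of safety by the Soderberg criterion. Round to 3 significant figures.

C = D/d = 59.0/10.4 = 5.6731; K_W = (4C−1)/(4C−4)+0.615/C = 1.2689; K_s = 1+0.5/C = 1.0881
F_a = (F_max−F_min)/2 = 664 N; F_m = (F_max+F_min)/2 = 1336 N
τ_a = K_W·8F_aD/(πd³) = 1.2689 × 88.687 = 112.54 MPa
τ_m = K_s·8F_mD/(πd³) = 1.0881 × 178.44 = 194.17 MPa
Soderberg: 1/n_f = τ_a/S_se + τ_m/S_sy = 112.54/360 + 194.17/596 = 0.31260 + 0.32579 = 0.63839
n_f = 1/0.63839 = 1.566

1.57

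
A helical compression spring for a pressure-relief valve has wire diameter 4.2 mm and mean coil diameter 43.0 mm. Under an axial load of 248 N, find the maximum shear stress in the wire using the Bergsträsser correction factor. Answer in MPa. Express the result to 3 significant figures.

Spring index C = D/d = 43.0/4.2 = 10.2381
K_B = (4C+2)/(4C−3) = 42.952/37.952 = 1.1317
τ₀ = 8FD/(πd³) = 8·248·43.0/(π·4.2³) = 85312/232.75 = 366.53 MPa
τ_max = K·τ₀ = 1.1317 × 366.53 = 414.82 MPa

415 MPa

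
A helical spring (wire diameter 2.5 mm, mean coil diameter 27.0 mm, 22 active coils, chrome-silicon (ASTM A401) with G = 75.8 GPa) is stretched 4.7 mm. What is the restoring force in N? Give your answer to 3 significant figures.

4.02 N

k = Gd⁴/(8D³N_a) = (75.8×10³)(2.5⁴)/(8·27.0³·22) = 0.85472 N/mm
F = k·δ = 0.85472 × 4.7 = 4.0172 N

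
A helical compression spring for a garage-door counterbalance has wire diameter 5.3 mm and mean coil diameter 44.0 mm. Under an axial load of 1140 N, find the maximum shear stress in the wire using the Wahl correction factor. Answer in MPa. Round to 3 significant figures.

Spring index C = D/d = 44.0/5.3 = 8.3019
K_W = (4C−1)/(4C−4) + 0.615/C = 32.208/29.208 + 0.0741 = 1.1768
τ₀ = 8FD/(πd³) = 8·1140·44.0/(π·5.3³) = 401280/467.71 = 857.97 MPa
τ_max = K·τ₀ = 1.1768 × 857.97 = 1009.6 MPa

1010 MPa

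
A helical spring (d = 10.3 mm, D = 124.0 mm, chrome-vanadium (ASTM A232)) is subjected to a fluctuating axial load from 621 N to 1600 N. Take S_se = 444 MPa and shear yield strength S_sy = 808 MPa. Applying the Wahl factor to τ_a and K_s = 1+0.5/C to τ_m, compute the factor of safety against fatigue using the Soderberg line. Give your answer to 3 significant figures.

C = D/d = 124.0/10.3 = 12.0388; K_W = (4C−1)/(4C−4)+0.615/C = 1.1190; K_s = 1+0.5/C = 1.0415
F_a = (F_max−F_min)/2 = 489.5 N; F_m = (F_max+F_min)/2 = 1110.5 N
τ_a = K_W·8F_aD/(πd³) = 1.1190 × 141.45 = 158.29 MPa
τ_m = K_s·8F_mD/(πd³) = 1.0415 × 320.9 = 334.23 MPa
Soderberg: 1/n_f = τ_a/S_se + τ_m/S_sy = 158.29/444 + 334.23/808 = 0.35650 + 0.41365 = 0.77015
n_f = 1/0.77015 = 1.298

1.30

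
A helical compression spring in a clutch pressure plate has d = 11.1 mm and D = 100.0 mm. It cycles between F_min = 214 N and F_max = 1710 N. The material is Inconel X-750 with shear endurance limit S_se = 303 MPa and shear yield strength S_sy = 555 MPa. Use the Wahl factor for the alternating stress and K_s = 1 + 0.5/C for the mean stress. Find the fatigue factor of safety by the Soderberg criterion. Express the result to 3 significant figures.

1.14

C = D/d = 100.0/11.1 = 9.0090; K_W = (4C−1)/(4C−4)+0.615/C = 1.1619; K_s = 1+0.5/C = 1.0555
F_a = (F_max−F_min)/2 = 748 N; F_m = (F_max+F_min)/2 = 962 N
τ_a = K_W·8F_aD/(πd³) = 1.1619 × 139.27 = 161.82 MPa
τ_m = K_s·8F_mD/(πd³) = 1.0555 × 179.12 = 189.06 MPa
Soderberg: 1/n_f = τ_a/S_se + τ_m/S_sy = 161.82/303 + 189.06/555 = 0.53408 + 0.34065 = 0.87473
n_f = 1/0.87473 = 1.143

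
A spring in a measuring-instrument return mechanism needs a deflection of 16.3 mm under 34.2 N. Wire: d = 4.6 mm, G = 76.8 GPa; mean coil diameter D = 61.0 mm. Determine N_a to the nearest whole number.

9

Required rate k = F/δ = 34.2/16.3 = 2.0982 N/mm
N_a = Gd⁴/(8D³k) = (76.8×10³ × 4.6⁴)/(8 × 61.0³ × 2.0982)
    = 3.43869e+07 / 3.80994e+06 = 9.026 → 9 coils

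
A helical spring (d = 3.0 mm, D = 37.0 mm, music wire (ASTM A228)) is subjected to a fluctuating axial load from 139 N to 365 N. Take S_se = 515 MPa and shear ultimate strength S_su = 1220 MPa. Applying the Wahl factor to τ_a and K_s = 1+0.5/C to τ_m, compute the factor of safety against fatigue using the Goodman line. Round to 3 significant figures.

C = D/d = 37.0/3.0 = 12.3333; K_W = (4C−1)/(4C−4)+0.615/C = 1.1160; K_s = 1+0.5/C = 1.0405
F_a = (F_max−F_min)/2 = 113 N; F_m = (F_max+F_min)/2 = 252 N
τ_a = K_W·8F_aD/(πd³) = 1.1160 × 394.33 = 440.09 MPa
τ_m = K_s·8F_mD/(πd³) = 1.0405 × 879.38 = 915.03 MPa
Goodman: 1/n_f = τ_a/S_se + τ_m/S_su = 440.09/515 + 915.03/1220 = 0.85453 + 0.75003 = 1.6046
n_f = 1/1.6046 = 0.6232

0.623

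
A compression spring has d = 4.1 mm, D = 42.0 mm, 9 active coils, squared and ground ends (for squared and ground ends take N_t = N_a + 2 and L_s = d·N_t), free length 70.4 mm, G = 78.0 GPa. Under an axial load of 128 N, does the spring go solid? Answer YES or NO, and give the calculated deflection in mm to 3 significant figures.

k = Gd⁴/(8D³N_a) = (78.0×10³)(4.1⁴)/(8·42.0³·9) = 4.1319 N/mm
N_t = 11; L_s = 4.1·11 = 45.1 mm; δ_solid = L₀ − L_s = 70.4 − 45.1 = 25.3 mm
δ = F/k = 128/4.1319 = 30.978 mm
δ ≥ δ_solid → spring goes solid

YES, δ = 31.0 mm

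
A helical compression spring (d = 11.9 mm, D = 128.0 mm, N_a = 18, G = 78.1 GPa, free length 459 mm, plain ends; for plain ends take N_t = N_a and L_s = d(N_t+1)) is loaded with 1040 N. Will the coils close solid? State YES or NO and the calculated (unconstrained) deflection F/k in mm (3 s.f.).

NO, δ = 201 mm

k = Gd⁴/(8D³N_a) = (78.1×10³)(11.9⁴)/(8·128.0³·18) = 5.1862 N/mm
N_t = 18; L_s = 11.9·19 = 226.1 mm; δ_solid = L₀ − L_s = 459 − 226.1 = 232.9 mm
δ = F/k = 1040/5.1862 = 200.53 mm
δ < δ_solid → spring does not go solid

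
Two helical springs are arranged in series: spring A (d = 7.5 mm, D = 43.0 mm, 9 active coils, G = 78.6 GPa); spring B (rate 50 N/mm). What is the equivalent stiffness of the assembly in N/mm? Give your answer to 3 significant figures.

23.2 N/mm

k_A = Gd⁴/(8D³N_a) = (78.6×10³)(7.5⁴)/(8·43.0³·9) = 43.444 N/mm
Series: 1/k_eq = 1/43.444 + 1/50 = 0.043018; k_eq = 23.246 N/mm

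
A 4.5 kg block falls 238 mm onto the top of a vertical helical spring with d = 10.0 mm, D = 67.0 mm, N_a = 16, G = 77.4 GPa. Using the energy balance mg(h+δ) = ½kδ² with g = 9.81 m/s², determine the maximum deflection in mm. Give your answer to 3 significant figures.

k = Gd⁴/(8D³N_a) = (77.4×10³)(10.0⁴)/(8·67.0³·16) = 20.105 N/mm
W = mg = 4.5 × 9.81 = 44.145 N
½kδ² − Wδ − Wh = 0 → δ = (W + √(W² + 2kWh))/k
δ = (44.145 + √(1948.8 + 422469))/20.105 = (44.145 + 651.47)/20.105 = 34.599 mm

34.6 mm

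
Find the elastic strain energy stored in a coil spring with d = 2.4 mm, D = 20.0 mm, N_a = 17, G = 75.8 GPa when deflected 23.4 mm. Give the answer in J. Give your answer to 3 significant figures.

0.633 J

k = Gd⁴/(8D³N_a) = (75.8×10³)(2.4⁴)/(8·20.0³·17) = 2.3115 N/mm
U = ½kδ² = 0.5 × 2.3115 × 23.4² = 632.83 N·mm = 0.63283 J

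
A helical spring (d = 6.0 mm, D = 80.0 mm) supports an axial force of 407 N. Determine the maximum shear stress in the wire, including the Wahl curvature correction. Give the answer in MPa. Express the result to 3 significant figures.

Spring index C = D/d = 80.0/6.0 = 13.3333
K_W = (4C−1)/(4C−4) + 0.615/C = 52.333/49.333 + 0.0461 = 1.1069
τ₀ = 8FD/(πd³) = 8·407·80.0/(π·6.0³) = 260480/678.58 = 383.86 MPa
τ_max = K·τ₀ = 1.1069 × 383.86 = 424.91 MPa

425 MPa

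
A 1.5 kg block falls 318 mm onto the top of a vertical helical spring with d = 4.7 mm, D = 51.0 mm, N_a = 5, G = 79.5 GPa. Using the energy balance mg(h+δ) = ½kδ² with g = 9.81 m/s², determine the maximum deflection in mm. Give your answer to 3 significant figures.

k = Gd⁴/(8D³N_a) = (79.5×10³)(4.7⁴)/(8·51.0³·5) = 7.3112 N/mm
W = mg = 1.5 × 9.81 = 14.715 N
½kδ² − Wδ − Wh = 0 → δ = (W + √(W² + 2kWh))/k
δ = (14.715 + √(216.53 + 68423.5))/7.3112 = (14.715 + 261.99)/7.3112 = 37.847 mm

37.8 mm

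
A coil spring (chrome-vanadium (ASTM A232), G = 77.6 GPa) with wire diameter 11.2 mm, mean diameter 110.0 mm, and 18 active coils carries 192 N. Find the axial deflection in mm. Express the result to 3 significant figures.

30.1 mm

k = Gd⁴/(8D³N_a) = (77.6×10³)(11.2⁴)/(8·110.0³·18) = 6.3708 N/mm
δ = F/k = 192 / 6.3708 = 30.138 mm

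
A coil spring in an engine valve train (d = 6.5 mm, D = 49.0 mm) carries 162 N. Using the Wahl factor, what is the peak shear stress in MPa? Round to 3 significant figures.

88.1 MPa

Spring index C = D/d = 49.0/6.5 = 7.5385
K_W = (4C−1)/(4C−4) + 0.615/C = 29.154/26.154 + 0.0816 = 1.1963
τ₀ = 8FD/(πd³) = 8·162·49.0/(π·6.5³) = 63504/862.76 = 73.606 MPa
τ_max = K·τ₀ = 1.1963 × 73.606 = 88.054 MPa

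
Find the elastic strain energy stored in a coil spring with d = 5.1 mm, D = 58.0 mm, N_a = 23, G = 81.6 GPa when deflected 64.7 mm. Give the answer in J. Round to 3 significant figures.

k = Gd⁴/(8D³N_a) = (81.6×10³)(5.1⁴)/(8·58.0³·23) = 1.5377 N/mm
U = ½kδ² = 0.5 × 1.5377 × 64.7² = 3218.5 N·mm = 3.2185 J

3.22 J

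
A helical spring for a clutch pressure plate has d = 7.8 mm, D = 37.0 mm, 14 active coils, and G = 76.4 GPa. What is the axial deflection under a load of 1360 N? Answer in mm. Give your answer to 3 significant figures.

k = Gd⁴/(8D³N_a) = (76.4×10³)(7.8⁴)/(8·37.0³·14) = 49.848 N/mm
δ = F/k = 1360 / 49.848 = 27.283 mm

27.3 mm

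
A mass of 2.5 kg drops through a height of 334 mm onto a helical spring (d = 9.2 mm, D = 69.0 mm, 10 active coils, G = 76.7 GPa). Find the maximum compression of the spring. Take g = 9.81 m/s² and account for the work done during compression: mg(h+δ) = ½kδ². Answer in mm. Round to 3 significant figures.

k = Gd⁴/(8D³N_a) = (76.7×10³)(9.2⁴)/(8·69.0³·10) = 20.908 N/mm
W = mg = 2.5 × 9.81 = 24.525 N
½kδ² − Wδ − Wh = 0 → δ = (W + √(W² + 2kWh))/k
δ = (24.525 + √(601.48 + 342527))/20.908 = (24.525 + 585.77)/20.908 = 29.19 mm

29.2 mm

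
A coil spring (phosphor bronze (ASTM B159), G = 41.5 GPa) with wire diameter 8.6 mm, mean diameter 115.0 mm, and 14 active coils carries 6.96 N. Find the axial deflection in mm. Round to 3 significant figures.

k = Gd⁴/(8D³N_a) = (41.5×10³)(8.6⁴)/(8·115.0³·14) = 1.3327 N/mm
δ = F/k = 6.96 / 1.3327 = 5.2225 mm

5.22 mm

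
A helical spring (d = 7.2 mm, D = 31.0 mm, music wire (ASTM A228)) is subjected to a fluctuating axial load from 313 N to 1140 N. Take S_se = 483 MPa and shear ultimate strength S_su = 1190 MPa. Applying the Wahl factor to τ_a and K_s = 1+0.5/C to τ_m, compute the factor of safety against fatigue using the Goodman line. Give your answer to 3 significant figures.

C = D/d = 31.0/7.2 = 4.3056; K_W = (4C−1)/(4C−4)+0.615/C = 1.3697; K_s = 1+0.5/C = 1.1161
F_a = (F_max−F_min)/2 = 413.5 N; F_m = (F_max+F_min)/2 = 726.5 N
τ_a = K_W·8F_aD/(πd³) = 1.3697 × 87.454 = 119.79 MPa
τ_m = K_s·8F_mD/(πd³) = 1.1161 × 153.65 = 171.5 MPa
Goodman: 1/n_f = τ_a/S_se + τ_m/S_su = 119.79/483 + 171.5/1190 = 0.24801 + 0.14411 = 0.39212
n_f = 1/0.39212 = 2.55

2.55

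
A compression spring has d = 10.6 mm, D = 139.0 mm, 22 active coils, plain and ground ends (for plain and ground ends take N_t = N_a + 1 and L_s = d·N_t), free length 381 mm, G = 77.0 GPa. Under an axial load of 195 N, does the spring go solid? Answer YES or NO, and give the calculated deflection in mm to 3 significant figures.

NO, δ = 94.8 mm

k = Gd⁴/(8D³N_a) = (77.0×10³)(10.6⁴)/(8·139.0³·22) = 2.0566 N/mm
N_t = 23; L_s = 10.6·23 = 243.8 mm; δ_solid = L₀ − L_s = 381 − 243.8 = 137.2 mm
δ = F/k = 195/2.0566 = 94.815 mm
δ < δ_solid → spring does not go solid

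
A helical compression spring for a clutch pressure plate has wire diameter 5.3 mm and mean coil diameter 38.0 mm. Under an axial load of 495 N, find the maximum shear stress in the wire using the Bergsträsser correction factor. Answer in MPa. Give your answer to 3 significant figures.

384 MPa

Spring index C = D/d = 38.0/5.3 = 7.1698
K_B = (4C+2)/(4C−3) = 30.679/25.679 = 1.1947
τ₀ = 8FD/(πd³) = 8·495·38.0/(π·5.3³) = 150480/467.71 = 321.74 MPa
τ_max = K·τ₀ = 1.1947 × 321.74 = 384.38 MPa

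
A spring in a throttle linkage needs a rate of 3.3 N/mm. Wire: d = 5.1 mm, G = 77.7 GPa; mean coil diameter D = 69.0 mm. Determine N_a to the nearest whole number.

N_a = Gd⁴/(8D³k) = (77.7×10³ × 5.1⁴)/(8 × 69.0³ × 3.3)
    = 5.25656e+07 / 8.67264e+06 = 6.061 → 6 coils

6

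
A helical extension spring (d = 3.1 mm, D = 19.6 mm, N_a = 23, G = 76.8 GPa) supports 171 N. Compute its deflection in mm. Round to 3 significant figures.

33.4 mm

k = Gd⁴/(8D³N_a) = (76.8×10³)(3.1⁴)/(8·19.6³·23) = 5.1194 N/mm
δ = F/k = 171 / 5.1194 = 33.402 mm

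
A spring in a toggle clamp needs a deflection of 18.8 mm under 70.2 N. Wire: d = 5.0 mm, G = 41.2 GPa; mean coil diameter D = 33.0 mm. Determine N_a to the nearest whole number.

24

Required rate k = F/δ = 70.2/18.8 = 3.734 N/mm
N_a = Gd⁴/(8D³k) = (41.2×10³ × 5.0⁴)/(8 × 33.0³ × 3.734)
    = 2.575e+07 / 1.07352e+06 = 23.99 → 24 coils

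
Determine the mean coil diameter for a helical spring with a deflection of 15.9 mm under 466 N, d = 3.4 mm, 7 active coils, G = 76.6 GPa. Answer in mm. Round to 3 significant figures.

Required rate k = F/δ = 466/15.9 = 29.308 N/mm
D = (Gd⁴/(8N_a·k))^(1/3) = (76.6×10³·3.4⁴/(8·7·29.308))^(1/3)
  = (6236.88)^(1/3) = 18.4073 mm

18.4 mm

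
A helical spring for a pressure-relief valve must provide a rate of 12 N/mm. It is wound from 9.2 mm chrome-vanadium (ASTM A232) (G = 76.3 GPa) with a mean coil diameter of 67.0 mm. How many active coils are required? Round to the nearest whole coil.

N_a = Gd⁴/(8D³k) = (76.3×10³ × 9.2⁴)/(8 × 67.0³ × 12)
    = 5.46608e+08 / 2.88732e+07 = 18.93 → 19 coils

19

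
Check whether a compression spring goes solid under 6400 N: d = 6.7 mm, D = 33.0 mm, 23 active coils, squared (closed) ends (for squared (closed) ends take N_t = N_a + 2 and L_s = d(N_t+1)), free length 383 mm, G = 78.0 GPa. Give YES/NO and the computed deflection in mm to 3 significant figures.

YES, δ = 269 mm

k = Gd⁴/(8D³N_a) = (78.0×10³)(6.7⁴)/(8·33.0³·23) = 23.77 N/mm
N_t = 25; L_s = 6.7·26 = 174.2 mm; δ_solid = L₀ − L_s = 383 − 174.2 = 208.8 mm
δ = F/k = 6400/23.77 = 269.24 mm
δ ≥ δ_solid → spring goes solid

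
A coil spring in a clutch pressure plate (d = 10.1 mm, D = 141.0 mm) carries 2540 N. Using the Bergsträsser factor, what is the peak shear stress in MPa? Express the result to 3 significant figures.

969 MPa

Spring index C = D/d = 141.0/10.1 = 13.9604
K_B = (4C+2)/(4C−3) = 57.842/52.842 = 1.0946
τ₀ = 8FD/(πd³) = 8·2540·141.0/(π·10.1³) = 2.86512e+06/3236.8 = 885.17 MPa
τ_max = K·τ₀ = 1.0946 × 885.17 = 968.93 MPa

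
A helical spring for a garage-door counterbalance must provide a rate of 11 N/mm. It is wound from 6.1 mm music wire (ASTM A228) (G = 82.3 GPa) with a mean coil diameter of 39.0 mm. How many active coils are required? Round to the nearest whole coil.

22

N_a = Gd⁴/(8D³k) = (82.3×10³ × 6.1⁴)/(8 × 39.0³ × 11)
    = 1.13951e+08 / 5.22007e+06 = 21.83 → 22 coils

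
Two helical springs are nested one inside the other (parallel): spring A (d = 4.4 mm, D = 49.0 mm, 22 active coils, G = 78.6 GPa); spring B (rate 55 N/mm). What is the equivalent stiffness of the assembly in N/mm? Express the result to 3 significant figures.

k_A = Gd⁴/(8D³N_a) = (78.6×10³)(4.4⁴)/(8·49.0³·22) = 1.4228 N/mm
Parallel: k_eq = 1.4228 + 55 = 56.423 N/mm

56.4 N/mm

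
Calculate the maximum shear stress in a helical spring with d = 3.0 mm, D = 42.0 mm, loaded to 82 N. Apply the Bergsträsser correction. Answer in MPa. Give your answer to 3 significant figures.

355 MPa

Spring index C = D/d = 42.0/3.0 = 14.0000
K_B = (4C+2)/(4C−3) = 58.000/53.000 = 1.0943
τ₀ = 8FD/(πd³) = 8·82·42.0/(π·3.0³) = 27552/84.823 = 324.82 MPa
τ_max = K·τ₀ = 1.0943 × 324.82 = 355.46 MPa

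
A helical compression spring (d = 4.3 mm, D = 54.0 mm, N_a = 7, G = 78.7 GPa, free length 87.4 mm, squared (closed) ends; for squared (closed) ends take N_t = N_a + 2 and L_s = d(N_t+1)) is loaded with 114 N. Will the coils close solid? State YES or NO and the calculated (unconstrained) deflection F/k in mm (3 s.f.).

NO, δ = 37.4 mm

k = Gd⁴/(8D³N_a) = (78.7×10³)(4.3⁴)/(8·54.0³·7) = 3.0513 N/mm
N_t = 9; L_s = 4.3·10 = 43 mm; δ_solid = L₀ − L_s = 87.4 − 43 = 44.4 mm
δ = F/k = 114/3.0513 = 37.362 mm
δ < δ_solid → spring does not go solid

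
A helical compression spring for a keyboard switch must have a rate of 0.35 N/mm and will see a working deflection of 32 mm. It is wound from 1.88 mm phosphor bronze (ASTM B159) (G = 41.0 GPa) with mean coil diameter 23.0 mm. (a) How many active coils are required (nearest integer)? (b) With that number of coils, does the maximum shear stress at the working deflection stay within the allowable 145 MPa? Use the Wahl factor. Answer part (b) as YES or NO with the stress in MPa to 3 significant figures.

(a) 15 coils; (b) YES, τ_max = 111 MPa

N_a = Gd⁴/(8D³k) = (41.0×10³)(1.88⁴)/(8·23.0³·0.35) = 15.03 → N_a = 15
Actual rate k = Gd⁴/(8D³·15) = 0.35079 N/mm
Working load F = kδ = 0.35079·32 = 11.225 N
C = 23.0/1.88 = 12.2340; K_W = (4C−1)/(4C−4)+0.615/C = 1.1170
τ_max = K_W·8FD/(πd³) = 1.1170·98.945 = 110.52 MPa
τ_max ≤ 145 MPa → acceptable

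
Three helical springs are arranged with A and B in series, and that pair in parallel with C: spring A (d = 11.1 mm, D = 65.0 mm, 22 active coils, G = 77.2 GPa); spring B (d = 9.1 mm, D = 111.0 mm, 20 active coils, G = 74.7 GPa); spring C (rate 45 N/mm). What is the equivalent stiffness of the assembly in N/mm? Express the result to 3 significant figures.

47.1 N/mm

k_A = Gd⁴/(8D³N_a) = (77.2×10³)(11.1⁴)/(8·65.0³·22) = 24.247 N/mm
k_B = Gd⁴/(8D³N_a) = (74.7×10³)(9.1⁴)/(8·111.0³·20) = 2.341 N/mm
Springs A,B series: k_AB = 1/(1/24.247+1/2.341) = 2.1349 N/mm; parallel with C: k_eq = 2.1349+45 = 47.135 N/mm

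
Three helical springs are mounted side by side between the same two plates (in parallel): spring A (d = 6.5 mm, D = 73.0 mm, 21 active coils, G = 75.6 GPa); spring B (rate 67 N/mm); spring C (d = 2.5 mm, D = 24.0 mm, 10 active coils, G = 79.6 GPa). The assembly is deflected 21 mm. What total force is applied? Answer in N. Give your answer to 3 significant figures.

1510 N

k_A = Gd⁴/(8D³N_a) = (75.6×10³)(6.5⁴)/(8·73.0³·21) = 2.0649 N/mm
k_C = Gd⁴/(8D³N_a) = (79.6×10³)(2.5⁴)/(8·24.0³·10) = 2.8116 N/mm
Parallel: k_eq = 2.0649 + 67 + 2.8116 = 71.876 N/mm
F = k_eq·δ = 71.876·21 = 1509.4 N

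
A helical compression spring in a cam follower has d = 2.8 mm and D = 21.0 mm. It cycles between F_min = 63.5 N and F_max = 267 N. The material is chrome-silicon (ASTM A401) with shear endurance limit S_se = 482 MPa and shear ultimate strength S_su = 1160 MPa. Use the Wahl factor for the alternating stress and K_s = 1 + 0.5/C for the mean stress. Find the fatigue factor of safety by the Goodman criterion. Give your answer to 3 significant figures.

C = D/d = 21.0/2.8 = 7.5000; K_W = (4C−1)/(4C−4)+0.615/C = 1.1974; K_s = 1+0.5/C = 1.0667
F_a = (F_max−F_min)/2 = 101.75 N; F_m = (F_max+F_min)/2 = 165.25 N
τ_a = K_W·8F_aD/(πd³) = 1.1974 × 247.87 = 296.79 MPa
τ_m = K_s·8F_mD/(πd³) = 1.0667 × 402.56 = 429.39 MPa
Goodman: 1/n_f = τ_a/S_se + τ_m/S_su = 296.79/482 + 429.39/1160 = 0.61575 + 0.37017 = 0.98592
n_f = 1/0.98592 = 1.014

1.01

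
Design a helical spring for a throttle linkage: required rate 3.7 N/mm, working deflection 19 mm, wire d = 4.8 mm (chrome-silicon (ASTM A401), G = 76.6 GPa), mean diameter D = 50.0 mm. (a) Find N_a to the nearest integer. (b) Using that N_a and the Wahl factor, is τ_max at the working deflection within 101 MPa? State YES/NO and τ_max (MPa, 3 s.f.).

N_a = Gd⁴/(8D³k) = (76.6×10³)(4.8⁴)/(8·50.0³·3.7) = 10.99 → N_a = 11
Actual rate k = Gd⁴/(8D³·11) = 3.6966 N/mm
Working load F = kδ = 3.6966·19 = 70.235 N
C = 50.0/4.8 = 10.4167; K_W = (4C−1)/(4C−4)+0.615/C = 1.1387
τ_max = K_W·8FD/(πd³) = 1.1387·80.861 = 92.076 MPa
τ_max ≤ 101 MPa → acceptable

(a) 11 coils; (b) YES, τ_max = 92.1 MPa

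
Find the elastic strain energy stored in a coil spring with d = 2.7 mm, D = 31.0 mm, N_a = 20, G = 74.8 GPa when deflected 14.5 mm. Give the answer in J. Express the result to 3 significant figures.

k = Gd⁴/(8D³N_a) = (74.8×10³)(2.7⁴)/(8·31.0³·20) = 0.83397 N/mm
U = ½kδ² = 0.5 × 0.83397 × 14.5² = 87.671 N·mm = 0.087671 J

0.0877 J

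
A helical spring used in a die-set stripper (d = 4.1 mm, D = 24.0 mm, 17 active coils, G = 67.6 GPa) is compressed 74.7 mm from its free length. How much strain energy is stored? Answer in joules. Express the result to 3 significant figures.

28.3 J

k = Gd⁴/(8D³N_a) = (67.6×10³)(4.1⁴)/(8·24.0³·17) = 10.16 N/mm
U = ½kδ² = 0.5 × 10.16 × 74.7² = 28348 N·mm = 28.348 J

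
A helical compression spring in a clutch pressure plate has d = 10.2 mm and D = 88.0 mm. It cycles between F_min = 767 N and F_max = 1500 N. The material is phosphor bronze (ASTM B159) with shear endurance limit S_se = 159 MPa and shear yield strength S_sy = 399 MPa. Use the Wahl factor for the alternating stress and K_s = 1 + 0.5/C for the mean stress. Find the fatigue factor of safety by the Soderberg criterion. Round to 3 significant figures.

0.831

C = D/d = 88.0/10.2 = 8.6275; K_W = (4C−1)/(4C−4)+0.615/C = 1.1696; K_s = 1+0.5/C = 1.0580
F_a = (F_max−F_min)/2 = 366.5 N; F_m = (F_max+F_min)/2 = 1133.5 N
τ_a = K_W·8F_aD/(πd³) = 1.1696 × 77.392 = 90.519 MPa
τ_m = K_s·8F_mD/(πd³) = 1.0580 × 239.36 = 253.23 MPa
Soderberg: 1/n_f = τ_a/S_se + τ_m/S_sy = 90.519/159 + 253.23/399 = 0.56930 + 0.63466 = 1.204
n_f = 1/1.204 = 0.8306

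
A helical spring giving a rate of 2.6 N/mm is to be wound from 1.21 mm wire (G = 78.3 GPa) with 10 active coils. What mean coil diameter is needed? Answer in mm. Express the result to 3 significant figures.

D = (Gd⁴/(8N_a·k))^(1/3) = (78.3×10³·1.21⁴/(8·10·2.6))^(1/3)
  = (806.938)^(1/3) = 9.3099 mm

9.31 mm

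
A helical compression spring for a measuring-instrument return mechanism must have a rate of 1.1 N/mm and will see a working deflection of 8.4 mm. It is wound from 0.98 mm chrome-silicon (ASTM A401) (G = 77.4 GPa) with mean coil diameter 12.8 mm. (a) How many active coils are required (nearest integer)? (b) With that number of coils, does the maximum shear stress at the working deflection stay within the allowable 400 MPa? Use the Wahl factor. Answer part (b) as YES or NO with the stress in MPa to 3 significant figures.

N_a = Gd⁴/(8D³k) = (77.4×10³)(0.98⁴)/(8·12.8³·1.1) = 3.868 → N_a = 4
Actual rate k = Gd⁴/(8D³·4) = 1.0638 N/mm
Working load F = kδ = 1.0638·8.4 = 8.936 N
C = 12.8/0.98 = 13.0612; K_W = (4C−1)/(4C−4)+0.615/C = 1.1093
τ_max = K_W·8FD/(πd³) = 1.1093·309.47 = 343.28 MPa
τ_max ≤ 400 MPa → acceptable

(a) 4 coils; (b) YES, τ_max = 343 MPa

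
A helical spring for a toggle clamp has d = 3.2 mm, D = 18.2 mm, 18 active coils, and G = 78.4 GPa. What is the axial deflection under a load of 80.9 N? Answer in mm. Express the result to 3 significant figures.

k = Gd⁴/(8D³N_a) = (78.4×10³)(3.2⁴)/(8·18.2³·18) = 9.4698 N/mm
δ = F/k = 80.9 / 9.4698 = 8.543 mm

8.54 mm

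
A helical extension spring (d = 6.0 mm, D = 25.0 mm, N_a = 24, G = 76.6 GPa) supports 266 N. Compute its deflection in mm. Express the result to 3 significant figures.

k = Gd⁴/(8D³N_a) = (76.6×10³)(6.0⁴)/(8·25.0³·24) = 33.091 N/mm
δ = F/k = 266 / 33.091 = 8.0384 mm

8.04 mm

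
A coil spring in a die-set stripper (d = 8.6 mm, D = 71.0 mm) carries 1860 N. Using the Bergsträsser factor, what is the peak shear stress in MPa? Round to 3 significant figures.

Spring index C = D/d = 71.0/8.6 = 8.2558
K_B = (4C+2)/(4C−3) = 35.023/30.023 = 1.1665
τ₀ = 8FD/(πd³) = 8·1860·71.0/(π·8.6³) = 1.05648e+06/1998.2 = 528.71 MPa
τ_max = K·τ₀ = 1.1665 × 528.71 = 616.76 MPa

617 MPa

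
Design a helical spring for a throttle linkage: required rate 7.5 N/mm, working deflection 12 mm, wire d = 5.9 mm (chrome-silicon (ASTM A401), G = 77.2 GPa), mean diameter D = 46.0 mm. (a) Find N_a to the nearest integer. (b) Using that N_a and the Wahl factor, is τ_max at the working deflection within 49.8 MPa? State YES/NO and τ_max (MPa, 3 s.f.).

(a) 16 coils; (b) NO, τ_max = 61.1 MPa

N_a = Gd⁴/(8D³k) = (77.2×10³)(5.9⁴)/(8·46.0³·7.5) = 16.02 → N_a = 16
Actual rate k = Gd⁴/(8D³·16) = 7.5083 N/mm
Working load F = kδ = 7.5083·12 = 90.1 N
C = 46.0/5.9 = 7.7966; K_W = (4C−1)/(4C−4)+0.615/C = 1.1892
τ_max = K_W·8FD/(πd³) = 1.1892·51.388 = 61.113 MPa
τ_max > 49.8 MPa → exceeds allowable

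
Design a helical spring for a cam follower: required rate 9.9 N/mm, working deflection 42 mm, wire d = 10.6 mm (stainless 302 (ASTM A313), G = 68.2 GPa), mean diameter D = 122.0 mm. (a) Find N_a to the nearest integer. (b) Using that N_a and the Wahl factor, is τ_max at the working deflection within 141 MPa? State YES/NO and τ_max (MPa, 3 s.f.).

N_a = Gd⁴/(8D³k) = (68.2×10³)(10.6⁴)/(8·122.0³·9.9) = 5.987 → N_a = 6
Actual rate k = Gd⁴/(8D³·6) = 9.8784 N/mm
Working load F = kδ = 9.8784·42 = 414.89 N
C = 122.0/10.6 = 11.5094; K_W = (4C−1)/(4C−4)+0.615/C = 1.1248
τ_max = K_W·8FD/(πd³) = 1.1248·108.22 = 121.73 MPa
τ_max ≤ 141 MPa → acceptable

(a) 6 coils; (b) YES, τ_max = 122 MPa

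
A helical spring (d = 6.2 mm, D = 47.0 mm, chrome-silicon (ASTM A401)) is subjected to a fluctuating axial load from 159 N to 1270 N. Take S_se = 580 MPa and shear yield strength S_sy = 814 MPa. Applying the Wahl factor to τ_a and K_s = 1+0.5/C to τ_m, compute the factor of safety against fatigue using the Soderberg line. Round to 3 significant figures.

C = D/d = 47.0/6.2 = 7.5806; K_W = (4C−1)/(4C−4)+0.615/C = 1.1951; K_s = 1+0.5/C = 1.0660
F_a = (F_max−F_min)/2 = 555.5 N; F_m = (F_max+F_min)/2 = 714.5 N
τ_a = K_W·8F_aD/(πd³) = 1.1951 × 278.96 = 333.39 MPa
τ_m = K_s·8F_mD/(πd³) = 1.0660 × 358.81 = 382.48 MPa
Soderberg: 1/n_f = τ_a/S_se + τ_m/S_sy = 333.39/580 + 382.48/814 = 0.57481 + 0.46987 = 1.0447
n_f = 1/1.0447 = 0.9572

0.957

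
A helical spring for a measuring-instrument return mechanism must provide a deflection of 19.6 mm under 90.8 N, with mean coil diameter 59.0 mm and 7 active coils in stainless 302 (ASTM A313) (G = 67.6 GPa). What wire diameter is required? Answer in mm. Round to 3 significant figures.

Required rate k = F/δ = 90.8/19.6 = 4.6327 N/mm
d = (8D³N_a·k / G)^(1/4) = (8·59.0³·7·4.6327 / (67.6×10³))^0.25
  = (788.18)^0.25 = 5.2985 mm

5.30 mm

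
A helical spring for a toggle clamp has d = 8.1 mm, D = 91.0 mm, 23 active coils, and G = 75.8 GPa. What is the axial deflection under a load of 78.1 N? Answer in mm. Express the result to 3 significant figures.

33.2 mm

k = Gd⁴/(8D³N_a) = (75.8×10³)(8.1⁴)/(8·91.0³·23) = 2.3532 N/mm
δ = F/k = 78.1 / 2.3532 = 33.188 mm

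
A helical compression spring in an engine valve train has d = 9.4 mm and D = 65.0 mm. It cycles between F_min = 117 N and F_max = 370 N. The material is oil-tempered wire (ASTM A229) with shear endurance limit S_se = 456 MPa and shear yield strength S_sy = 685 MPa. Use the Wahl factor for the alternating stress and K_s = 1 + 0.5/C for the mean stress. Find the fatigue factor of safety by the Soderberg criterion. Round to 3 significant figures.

6.98

C = D/d = 65.0/9.4 = 6.9149; K_W = (4C−1)/(4C−4)+0.615/C = 1.2157; K_s = 1+0.5/C = 1.0723
F_a = (F_max−F_min)/2 = 126.5 N; F_m = (F_max+F_min)/2 = 243.5 N
τ_a = K_W·8F_aD/(πd³) = 1.2157 × 25.209 = 30.648 MPa
τ_m = K_s·8F_mD/(πd³) = 1.0723 × 48.525 = 52.034 MPa
Soderberg: 1/n_f = τ_a/S_se + τ_m/S_sy = 30.648/456 + 52.034/685 = 0.06721 + 0.07596 = 0.14317
n_f = 1/0.14317 = 6.985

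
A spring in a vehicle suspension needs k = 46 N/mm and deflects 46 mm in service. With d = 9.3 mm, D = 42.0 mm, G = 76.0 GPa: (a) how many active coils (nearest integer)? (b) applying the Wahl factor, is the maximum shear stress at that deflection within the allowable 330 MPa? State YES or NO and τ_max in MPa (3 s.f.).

N_a = Gd⁴/(8D³k) = (76.0×10³)(9.3⁴)/(8·42.0³·46) = 20.85 → N_a = 21
Actual rate k = Gd⁴/(8D³·21) = 45.676 N/mm
Working load F = kδ = 45.676·46 = 2101.1 N
C = 42.0/9.3 = 4.5161; K_W = (4C−1)/(4C−4)+0.615/C = 1.3495
τ_max = K_W·8FD/(πd³) = 1.3495·279.37 = 377.01 MPa
τ_max > 330 MPa → exceeds allowable

(a) 21 coils; (b) NO, τ_max = 377 MPa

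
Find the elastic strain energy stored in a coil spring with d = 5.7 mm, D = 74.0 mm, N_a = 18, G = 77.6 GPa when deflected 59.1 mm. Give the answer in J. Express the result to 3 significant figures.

k = Gd⁴/(8D³N_a) = (77.6×10³)(5.7⁴)/(8·74.0³·18) = 1.4038 N/mm
U = ½kδ² = 0.5 × 1.4038 × 59.1² = 2451.6 N·mm = 2.4516 J

2.45 J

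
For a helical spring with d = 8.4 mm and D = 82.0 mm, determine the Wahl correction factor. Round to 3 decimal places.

C = D/d = 82.0/8.4 = 9.7619
K_W = (4C−1)/(4C−4) + 0.615/C = 38.048/35.048 + 0.0630 = 1.1486

1.149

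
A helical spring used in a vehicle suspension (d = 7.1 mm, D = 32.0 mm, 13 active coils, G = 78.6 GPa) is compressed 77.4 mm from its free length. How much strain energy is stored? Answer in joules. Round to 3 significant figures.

k = Gd⁴/(8D³N_a) = (78.6×10³)(7.1⁴)/(8·32.0³·13) = 58.61 N/mm
U = ½kδ² = 0.5 × 58.61 × 77.4² = 1.7556e+05 N·mm = 175.56 J

176 J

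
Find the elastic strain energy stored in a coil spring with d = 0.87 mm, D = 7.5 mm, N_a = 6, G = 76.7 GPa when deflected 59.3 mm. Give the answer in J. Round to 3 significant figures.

3.82 J

k = Gd⁴/(8D³N_a) = (76.7×10³)(0.87⁴)/(8·7.5³·6) = 2.1699 N/mm
U = ½kδ² = 0.5 × 2.1699 × 59.3² = 3815.3 N·mm = 3.8153 J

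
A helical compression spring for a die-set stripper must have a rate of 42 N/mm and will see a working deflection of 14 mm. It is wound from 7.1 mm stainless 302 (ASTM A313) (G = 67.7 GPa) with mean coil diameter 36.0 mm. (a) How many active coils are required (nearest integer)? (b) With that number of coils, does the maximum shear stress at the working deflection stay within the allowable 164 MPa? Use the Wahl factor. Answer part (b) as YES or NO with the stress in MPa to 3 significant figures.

(a) 11 coils; (b) NO, τ_max = 196 MPa

N_a = Gd⁴/(8D³k) = (67.7×10³)(7.1⁴)/(8·36.0³·42) = 10.97 → N_a = 11
Actual rate k = Gd⁴/(8D³·11) = 41.902 N/mm
Working load F = kδ = 41.902·14 = 586.62 N
C = 36.0/7.1 = 5.0704; K_W = (4C−1)/(4C−4)+0.615/C = 1.3055
τ_max = K_W·8FD/(πd³) = 1.3055·150.25 = 196.16 MPa
τ_max > 164 MPa → exceeds allowable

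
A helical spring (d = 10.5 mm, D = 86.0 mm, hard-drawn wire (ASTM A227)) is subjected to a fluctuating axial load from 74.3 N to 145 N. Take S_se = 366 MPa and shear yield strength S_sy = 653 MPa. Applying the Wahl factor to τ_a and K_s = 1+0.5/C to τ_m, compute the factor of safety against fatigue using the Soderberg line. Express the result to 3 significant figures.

18.1

C = D/d = 86.0/10.5 = 8.1905; K_W = (4C−1)/(4C−4)+0.615/C = 1.1794; K_s = 1+0.5/C = 1.0610
F_a = (F_max−F_min)/2 = 35.35 N; F_m = (F_max+F_min)/2 = 109.65 N
τ_a = K_W·8F_aD/(πd³) = 1.1794 × 6.6874 = 7.8871 MPa
τ_m = K_s·8F_mD/(πd³) = 1.0610 × 20.743 = 22.01 MPa
Soderberg: 1/n_f = τ_a/S_se + τ_m/S_sy = 7.8871/366 + 22.01/653 = 0.02155 + 0.03371 = 0.055255
n_f = 1/0.055255 = 18.1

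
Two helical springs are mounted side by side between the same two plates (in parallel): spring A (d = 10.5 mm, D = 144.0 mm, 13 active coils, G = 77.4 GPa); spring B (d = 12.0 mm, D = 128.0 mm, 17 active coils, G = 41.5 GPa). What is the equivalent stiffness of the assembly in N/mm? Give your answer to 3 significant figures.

6.05 N/mm

k_A = Gd⁴/(8D³N_a) = (77.4×10³)(10.5⁴)/(8·144.0³·13) = 3.0295 N/mm
k_B = Gd⁴/(8D³N_a) = (41.5×10³)(12.0⁴)/(8·128.0³·17) = 3.0172 N/mm
Parallel: k_eq = 3.0295 + 3.0172 = 6.0467 N/mm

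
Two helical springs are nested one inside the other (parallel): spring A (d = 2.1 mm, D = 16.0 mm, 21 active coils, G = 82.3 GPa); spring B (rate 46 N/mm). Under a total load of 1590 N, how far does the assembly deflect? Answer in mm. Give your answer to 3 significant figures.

k_A = Gd⁴/(8D³N_a) = (82.3×10³)(2.1⁴)/(8·16.0³·21) = 2.326 N/mm
Parallel: k_eq = 2.326 + 46 = 48.326 N/mm
δ = F/k_eq = 1590/48.326 = 32.902 mm

32.9 mm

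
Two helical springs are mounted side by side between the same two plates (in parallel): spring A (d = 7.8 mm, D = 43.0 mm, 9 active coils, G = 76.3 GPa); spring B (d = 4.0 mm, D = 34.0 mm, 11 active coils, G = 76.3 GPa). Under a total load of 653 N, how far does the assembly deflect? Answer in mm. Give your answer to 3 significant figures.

k_A = Gd⁴/(8D³N_a) = (76.3×10³)(7.8⁴)/(8·43.0³·9) = 49.336 N/mm
k_B = Gd⁴/(8D³N_a) = (76.3×10³)(4.0⁴)/(8·34.0³·11) = 5.6474 N/mm
Parallel: k_eq = 49.336 + 5.6474 = 54.983 N/mm
δ = F/k_eq = 653/54.983 = 11.876 mm

11.9 mm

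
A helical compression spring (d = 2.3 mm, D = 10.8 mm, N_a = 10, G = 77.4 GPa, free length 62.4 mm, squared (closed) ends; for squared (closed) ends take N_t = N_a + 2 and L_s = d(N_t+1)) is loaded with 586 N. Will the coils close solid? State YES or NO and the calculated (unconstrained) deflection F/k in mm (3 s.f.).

k = Gd⁴/(8D³N_a) = (77.4×10³)(2.3⁴)/(8·10.8³·10) = 21.493 N/mm
N_t = 12; L_s = 2.3·13 = 29.9 mm; δ_solid = L₀ − L_s = 62.4 − 29.9 = 32.5 mm
δ = F/k = 586/21.493 = 27.265 mm
δ < δ_solid → spring does not go solid

NO, δ = 27.3 mm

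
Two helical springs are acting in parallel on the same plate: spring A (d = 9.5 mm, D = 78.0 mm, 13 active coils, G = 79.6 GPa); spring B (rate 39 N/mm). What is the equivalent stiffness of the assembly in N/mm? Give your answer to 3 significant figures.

52.1 N/mm

k_A = Gd⁴/(8D³N_a) = (79.6×10³)(9.5⁴)/(8·78.0³·13) = 13.137 N/mm
Parallel: k_eq = 13.137 + 39 = 52.137 N/mm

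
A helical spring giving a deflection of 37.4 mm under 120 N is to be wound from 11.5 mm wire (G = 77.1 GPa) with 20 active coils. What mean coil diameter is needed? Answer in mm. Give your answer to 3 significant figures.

138 mm

Required rate k = F/δ = 120/37.4 = 3.2086 N/mm
D = (Gd⁴/(8N_a·k))^(1/3) = (77.1×10³·11.5⁴/(8·20·3.2086))^(1/3)
  = (2.62673e+06)^(1/3) = 137.9766 mm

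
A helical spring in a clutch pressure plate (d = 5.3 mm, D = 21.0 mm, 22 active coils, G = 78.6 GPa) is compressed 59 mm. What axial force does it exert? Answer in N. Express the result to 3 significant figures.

k = Gd⁴/(8D³N_a) = (78.6×10³)(5.3⁴)/(8·21.0³·22) = 38.05 N/mm
F = k·δ = 38.05 × 59 = 2245 N

2240 N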